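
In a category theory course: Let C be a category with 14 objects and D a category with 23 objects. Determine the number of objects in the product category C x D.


The product category C x D has objects that are pairs (c, d).
Number of pairs = |Ob(C)| * |Ob(D)| = 14 * 23 = 322

322


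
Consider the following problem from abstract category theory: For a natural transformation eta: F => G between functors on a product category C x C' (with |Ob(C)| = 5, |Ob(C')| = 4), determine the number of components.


A natural transformation eta: F => G assigns one component morphism per
object of the domain category.
The domain is the product category C x C', so
|Ob(C x C')| = |Ob(C)| * |Ob(C')| = 5 * 4 = 20.
Therefore eta has 20 component morphisms.

20


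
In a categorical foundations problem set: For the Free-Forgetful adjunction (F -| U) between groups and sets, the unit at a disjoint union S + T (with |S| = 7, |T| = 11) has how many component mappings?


The unit eta_X: X -> U(F(X)) of the Free-Forgetful adjunction
maps each element of X to a generator of F(X). For X = S + T (disjoint
union in Set), |S + T| = |S| + |T|.
Total mappings = 7 + 11 = 18.

18


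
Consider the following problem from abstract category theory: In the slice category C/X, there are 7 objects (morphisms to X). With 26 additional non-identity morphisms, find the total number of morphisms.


In the slice category C/X, objects are morphisms to X.
Identity morphisms: 7 (one per object of C/X).
Non-identity morphisms: 26.
Total = 7 + 26 = 33

33


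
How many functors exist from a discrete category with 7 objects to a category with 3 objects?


A functor from a discrete category C to D is determined by
where each object maps. Each of the 7 objects of C can map
to any of the 3 objects of D independently.
Number of functors = 3^7 = 2187

2187


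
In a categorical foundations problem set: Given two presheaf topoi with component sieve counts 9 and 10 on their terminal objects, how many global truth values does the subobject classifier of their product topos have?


In a product of presheaf topoi E_1 x E_2, the subobject classifier
is Omega = Omega_1 x Omega_2 (componentwise), so
|Omega(top)| = |Omega_1(top_1)| * |Omega_2(top_2)|.
= 9 * 10 = 90.

90


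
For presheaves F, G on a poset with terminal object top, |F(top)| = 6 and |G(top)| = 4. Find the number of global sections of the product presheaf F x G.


Global sections of a presheaf on a poset with terminal top satisfy
Gamma(H) ~ H(top). Presheaves admit pointwise products, so
(F x G)(top) = F(top) x G(top) (Cartesian product).
|Gamma(F x G)| = |F(top)| * |G(top)| = 6 * 4 = 24.

24


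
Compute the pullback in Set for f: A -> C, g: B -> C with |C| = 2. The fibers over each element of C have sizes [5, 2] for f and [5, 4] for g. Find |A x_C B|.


The pullback A x_C B consists of pairs (a, b) with f(a) = g(b).
For each element c in C, the fiber product has |f^-1(c)| * |g^-1(c)| elements.
Summing over C: 5 * 5 + 2 * 4
= 25 + 8 = 33

33


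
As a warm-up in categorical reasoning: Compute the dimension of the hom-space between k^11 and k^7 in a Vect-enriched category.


In Vect-enriched categories, Hom(k^n, k^m) is the space of m x n matrices.
dim(Hom(k^11, k^7)) = 7 * 11 = 77

77


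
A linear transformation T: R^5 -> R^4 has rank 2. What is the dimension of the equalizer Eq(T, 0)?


The equalizer of f and the zero map is ker(f).
By the rank-nullity theorem: dim(ker(f)) = dim(domain) - rank(f).
dim(ker(f)) = 5 - 2 = 3

3


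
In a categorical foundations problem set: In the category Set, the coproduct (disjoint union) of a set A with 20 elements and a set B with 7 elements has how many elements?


In Set, the coproduct A + B is the disjoint union.
|A + B| = |A| + |B| = 20 + 7 = 27

27


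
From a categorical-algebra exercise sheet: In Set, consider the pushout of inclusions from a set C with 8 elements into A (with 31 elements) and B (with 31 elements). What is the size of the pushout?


The pushout A +_C B identifies the images of C in A and B.
|A +_C B| = |A| + |B| - |C| (for injections).
= 31 + 31 - 8 = 54

54


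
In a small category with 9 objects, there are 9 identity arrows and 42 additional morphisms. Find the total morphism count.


Each object has an identity morphism, giving 9 identities.
Adding the 42 non-identity morphisms:
Total = 9 + 42 = 51

51


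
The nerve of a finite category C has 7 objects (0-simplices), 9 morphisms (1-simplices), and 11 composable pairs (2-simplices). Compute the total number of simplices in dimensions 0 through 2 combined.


The 2-skeleton of the nerve N(C) consists of simplices in dimensions 0, 1, 2:
  |N(C)_0| = 7 (objects)
  |N(C)_1| = 9 (morphisms)
  |N(C)_2| = 11 (composable pairs)
Total = 7 + 9 + 11 = 27

27


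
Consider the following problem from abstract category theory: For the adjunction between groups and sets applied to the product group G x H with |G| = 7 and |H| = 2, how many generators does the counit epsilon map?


The counit epsilon_K: F(U(K)) -> K of the Free-Forgetful adjunction
maps |K| generators of F(U(K)) into K. For K = G x H (the product group),
|G x H| = |G| * |H|.
Total generators mapped = 7 * 2 = 14.

14


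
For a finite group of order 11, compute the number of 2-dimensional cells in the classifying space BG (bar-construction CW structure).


In the bar-construction CW model of BG, the n-cells are indexed by
n-tuples [g_1|...|g_n] of non-identity elements of G (degenerate
simplices with some g_i = e do not contribute cells), so there are
(|G| - 1)^n n-cells.
For dim = 2 with |G| = 11:
cells = (11 - 1)^2 = 10^2 = 100

100


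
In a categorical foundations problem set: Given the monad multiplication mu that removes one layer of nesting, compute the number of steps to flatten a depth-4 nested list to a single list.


Each application of mu: T^2 -> T removes one layer of nesting.
Starting at depth 4 (i.e., T^4(X)), we need to reach T(X).
Number of mu applications = 4 - 1 = 3

3


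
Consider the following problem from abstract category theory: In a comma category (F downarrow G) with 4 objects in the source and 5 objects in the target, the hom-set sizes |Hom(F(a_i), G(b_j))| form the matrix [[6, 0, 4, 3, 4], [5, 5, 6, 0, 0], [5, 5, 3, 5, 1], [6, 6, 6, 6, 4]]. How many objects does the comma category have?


Objects of (F downarrow G) are triples (a, b, h: F(a)->G(b)).
The count equals the sum of all entries in the hom-matrix.
sum(row 0) = 17
sum(row 1) = 16
sum(row 2) = 19
sum(row 3) = 28
Grand total = 80

80


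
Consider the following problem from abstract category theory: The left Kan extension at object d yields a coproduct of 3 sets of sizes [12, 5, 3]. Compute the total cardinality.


Pointwise, the left Kan extension (Lan_F H)(d) is the colimit, indexed
by the comma category (F downarrow d), of H composed with the
projection (F downarrow d) -> C. Here that colimit is given
as a coproduct (disjoint union) of sets, so its cardinality is the
sum of the sizes of the summands.
Coproduct of sets with sizes: 12 + 5 + 3
= 20

20


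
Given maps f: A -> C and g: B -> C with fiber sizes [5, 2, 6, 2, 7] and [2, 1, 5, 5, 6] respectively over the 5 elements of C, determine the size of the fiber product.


The pullback A x_C B consists of pairs (a, b) with f(a) = g(b).
For each element c in C, the fiber product has |f^-1(c)| * |g^-1(c)| elements.
Summing over C: 5 * 2 + 2 * 1 + 6 * 5 + 2 * 5 + 7 * 6
= 10 + 2 + 30 + 10 + 42 = 94

94


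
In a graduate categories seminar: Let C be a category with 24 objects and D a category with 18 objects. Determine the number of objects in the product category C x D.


The product category C x D has objects that are pairs (c, d).
Number of pairs = |Ob(C)| * |Ob(D)| = 24 * 18 = 432

432


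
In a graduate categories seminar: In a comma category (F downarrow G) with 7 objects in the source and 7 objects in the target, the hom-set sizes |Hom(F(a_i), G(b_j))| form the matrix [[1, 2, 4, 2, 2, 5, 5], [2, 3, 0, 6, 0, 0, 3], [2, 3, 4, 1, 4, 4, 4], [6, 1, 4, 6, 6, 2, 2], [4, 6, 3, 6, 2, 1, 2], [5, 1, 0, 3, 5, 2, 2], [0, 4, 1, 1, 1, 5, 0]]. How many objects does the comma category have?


Objects of (F downarrow G) are triples (a, b, h: F(a)->G(b)).
The count equals the sum of all entries in the hom-matrix.
sum(row 0) = 21
sum(row 1) = 14
sum(row 2) = 22
sum(row 3) = 27
sum(row 4) = 24
sum(row 5) = 18
sum(row 6) = 12
Grand total = 138

138


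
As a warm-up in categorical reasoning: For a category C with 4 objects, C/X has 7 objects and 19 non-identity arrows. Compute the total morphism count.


In the slice category C/X, objects are morphisms to X.
Identity morphisms: 7 (one per object of C/X).
Non-identity morphisms: 19.
Total = 7 + 19 = 26

26


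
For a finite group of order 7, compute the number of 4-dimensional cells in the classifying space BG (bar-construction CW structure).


In the bar-construction CW model of BG, the n-cells are indexed by
n-tuples [g_1|...|g_n] of non-identity elements of G (degenerate
simplices with some g_i = e do not contribute cells), so there are
(|G| - 1)^n n-cells.
For dim = 4 with |G| = 7:
cells = (7 - 1)^4 = 6^4 = 1296

1296


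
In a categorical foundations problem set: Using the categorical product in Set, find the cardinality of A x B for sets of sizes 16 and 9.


In Set, the product A x B is the Cartesian product.
By the universal property, |A x B| = |A| * |B|.
|A x B| = 16 * 9 = 144

144


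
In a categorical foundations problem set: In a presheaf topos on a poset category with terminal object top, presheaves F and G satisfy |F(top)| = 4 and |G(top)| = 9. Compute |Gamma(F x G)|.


Global sections of a presheaf on a poset with terminal top satisfy
Gamma(H) ~ H(top). Presheaves admit pointwise products, so
(F x G)(top) = F(top) x G(top) (Cartesian product).
|Gamma(F x G)| = |F(top)| * |G(top)| = 4 * 9 = 36.

36


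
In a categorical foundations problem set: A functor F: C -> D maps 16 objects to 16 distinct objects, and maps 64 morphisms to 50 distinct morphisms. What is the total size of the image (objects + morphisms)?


The image of F consists of distinct objects and distinct morphisms.
|Im(F)| on objects = 16
|Im(F)| on morphisms = 50
Total image cardinality = 16 + 50 = 66

66


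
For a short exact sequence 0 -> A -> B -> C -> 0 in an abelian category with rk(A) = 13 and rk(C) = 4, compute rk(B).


For a short exact sequence 0 -> A -> B -> C -> 0,
rank is additive: rank(B) = rank(A) + rank(C).
rank(B) = 13 + 4 = 17

17


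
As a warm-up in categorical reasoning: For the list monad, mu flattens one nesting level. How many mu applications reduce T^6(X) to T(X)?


Each application of mu: T^2 -> T removes one layer of nesting.
Starting at depth 6 (i.e., T^6(X)), we need to reach T(X).
Number of mu applications = 6 - 1 = 5

5


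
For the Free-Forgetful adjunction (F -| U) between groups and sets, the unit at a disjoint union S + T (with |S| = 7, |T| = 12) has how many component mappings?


The unit eta_X: X -> U(F(X)) of the Free-Forgetful adjunction
maps each element of X to a generator of F(X). For X = S + T (disjoint
union in Set), |S + T| = |S| + |T|.
Total mappings = 7 + 12 = 19.

19


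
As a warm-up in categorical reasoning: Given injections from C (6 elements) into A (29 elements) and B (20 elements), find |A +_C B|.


The pushout A +_C B identifies the images of C in A and B.
|A +_C B| = |A| + |B| - |C| (for injections).
= 29 + 20 - 6 = 43

43


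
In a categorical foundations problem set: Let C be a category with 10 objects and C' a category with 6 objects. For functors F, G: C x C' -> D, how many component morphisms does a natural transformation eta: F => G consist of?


A natural transformation eta: F => G assigns one component morphism per
object of the domain category.
The domain is the product category C x C', so
|Ob(C x C')| = |Ob(C)| * |Ob(C')| = 10 * 6 = 60.
Therefore eta has 60 component morphisms.

60


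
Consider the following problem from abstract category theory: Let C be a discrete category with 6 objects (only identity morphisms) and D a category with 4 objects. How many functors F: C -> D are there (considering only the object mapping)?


A functor from a discrete category C to D is determined by
where each object maps. Each of the 6 objects of C can map
to any of the 4 objects of D independently.
Number of functors = 4^6 = 4096

4096


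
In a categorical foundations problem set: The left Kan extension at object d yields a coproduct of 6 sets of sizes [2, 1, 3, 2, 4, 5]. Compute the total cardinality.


Pointwise, the left Kan extension (Lan_F H)(d) is the colimit, indexed
by the comma category (F downarrow d), of H composed with the
projection (F downarrow d) -> C. Here that colimit is given
as a coproduct (disjoint union) of sets, so its cardinality is the
sum of the sizes of the summands.
Coproduct of sets with sizes: 2 + 1 + 3 + 2 + 4 + 5
= 17

17


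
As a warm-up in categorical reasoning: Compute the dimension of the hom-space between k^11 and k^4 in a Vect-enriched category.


In Vect-enriched categories, Hom(k^n, k^m) is the space of m x n matrices.
dim(Hom(k^11, k^4)) = 4 * 11 = 44

44


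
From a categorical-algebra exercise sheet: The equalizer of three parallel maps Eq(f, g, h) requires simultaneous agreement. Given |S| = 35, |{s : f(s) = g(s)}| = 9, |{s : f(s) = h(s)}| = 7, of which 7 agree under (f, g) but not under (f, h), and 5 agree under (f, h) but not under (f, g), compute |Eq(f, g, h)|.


Eq(f, g, h) is the triple-agreement set: points in S where all three
maps take the same value. Using inclusion-exclusion on the pairwise data:
Pair (f, g) agrees on 9 points; pair (f, h) on 7 points.
Points agreeing under (f, g) but not (f, h) = 7; under (f, h) but not (f, g) = 5.
Triple-agreement = agreement-in-(f, g) minus points that agree under (f, g) but not (f, h):
|Eq(f, g, h)| = 9 - 7 = 2
(cross-check via (f, h): 7 - 5 = 2.)

2


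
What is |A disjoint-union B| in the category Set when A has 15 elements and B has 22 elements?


In Set, the coproduct A + B is the disjoint union.
|A + B| = |A| + |B| = 15 + 22 = 37

37


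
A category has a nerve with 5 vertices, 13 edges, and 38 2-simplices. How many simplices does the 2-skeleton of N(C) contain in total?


The 2-skeleton of the nerve N(C) consists of simplices in dimensions 0, 1, 2:
  |N(C)_0| = 5 (objects)
  |N(C)_1| = 13 (morphisms)
  |N(C)_2| = 38 (composable pairs)
Total = 5 + 13 + 38 = 56

56


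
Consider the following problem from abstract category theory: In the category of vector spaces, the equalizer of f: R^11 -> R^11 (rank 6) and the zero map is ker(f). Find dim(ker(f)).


The equalizer of f and the zero map is ker(f).
By the rank-nullity theorem: dim(ker(f)) = dim(domain) - rank(f).
dim(ker(f)) = 11 - 6 = 5

5


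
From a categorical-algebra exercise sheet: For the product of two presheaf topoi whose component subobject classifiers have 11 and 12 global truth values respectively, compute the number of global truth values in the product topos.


In a product of presheaf topoi E_1 x E_2, the subobject classifier
is Omega = Omega_1 x Omega_2 (componentwise), so
|Omega(top)| = |Omega_1(top_1)| * |Omega_2(top_2)|.
= 11 * 12 = 132.

132


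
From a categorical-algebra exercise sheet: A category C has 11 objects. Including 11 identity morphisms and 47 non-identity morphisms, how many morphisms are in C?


Each object has an identity morphism, giving 11 identities.
Adding the 47 non-identity morphisms:
Total = 11 + 47 = 58

58


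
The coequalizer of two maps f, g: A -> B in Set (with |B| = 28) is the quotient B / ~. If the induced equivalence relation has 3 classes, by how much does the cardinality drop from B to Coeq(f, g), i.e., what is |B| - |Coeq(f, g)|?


The coequalizer Coeq(f, g) = B / ~ has one element per equivalence class.
|B| = 28, |Coeq(f, g)| = 3.
|B| - |Coeq(f, g)| = 28 - 3 = 25.

25


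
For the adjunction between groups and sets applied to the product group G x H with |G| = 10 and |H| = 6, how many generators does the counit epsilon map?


The counit epsilon_K: F(U(K)) -> K of the Free-Forgetful adjunction
maps |K| generators of F(U(K)) into K. For K = G x H (the product group),
|G x H| = |G| * |H|.
Total generators mapped = 10 * 6 = 60.

60


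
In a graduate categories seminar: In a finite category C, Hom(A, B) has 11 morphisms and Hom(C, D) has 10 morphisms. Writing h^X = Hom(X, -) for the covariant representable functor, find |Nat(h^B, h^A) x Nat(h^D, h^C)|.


By the Yoneda lemma, Nat(h^B, h^A) is isomorphic to Hom(A, B),
so |Nat(h^B, h^A)| = |Hom(A, B)| and |Nat(h^D, h^C)| = |Hom(C, D)|.
|Hom(A, B)| = 11, |Hom(C, D)| = 10.
|Nat(h^B, h^A) x Nat(h^D, h^C)| = 11 * 10 = 110

110


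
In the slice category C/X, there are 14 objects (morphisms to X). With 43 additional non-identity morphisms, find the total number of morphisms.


In the slice category C/X, objects are morphisms to X.
Identity morphisms: 14 (one per object of C/X).
Non-identity morphisms: 43.
Total = 14 + 43 = 57

57


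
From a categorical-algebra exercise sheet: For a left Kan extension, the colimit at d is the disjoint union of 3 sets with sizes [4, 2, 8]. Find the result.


Pointwise, the left Kan extension (Lan_F H)(d) is the colimit, indexed
by the comma category (F downarrow d), of H composed with the
projection (F downarrow d) -> C. Here that colimit is given
as a coproduct (disjoint union) of sets, so its cardinality is the
sum of the sizes of the summands.
Coproduct of sets with sizes: 4 + 2 + 8
= 14

14


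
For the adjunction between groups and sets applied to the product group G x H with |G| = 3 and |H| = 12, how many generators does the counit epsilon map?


The counit epsilon_K: F(U(K)) -> K of the Free-Forgetful adjunction
maps |K| generators of F(U(K)) into K. For K = G x H (the product group),
|G x H| = |G| * |H|.
Total generators mapped = 3 * 12 = 36.

36


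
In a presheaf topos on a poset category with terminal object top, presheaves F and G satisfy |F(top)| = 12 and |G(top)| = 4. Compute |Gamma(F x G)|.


Global sections of a presheaf on a poset with terminal top satisfy
Gamma(H) ~ H(top). Presheaves admit pointwise products, so
(F x G)(top) = F(top) x G(top) (Cartesian product).
|Gamma(F x G)| = |F(top)| * |G(top)| = 12 * 4 = 48.

48


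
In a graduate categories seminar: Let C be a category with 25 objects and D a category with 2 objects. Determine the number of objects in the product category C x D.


The product category C x D has objects that are pairs (c, d).
Number of pairs = |Ob(C)| * |Ob(D)| = 25 * 2 = 50

50


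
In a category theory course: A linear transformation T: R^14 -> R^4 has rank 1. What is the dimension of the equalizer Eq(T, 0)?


The equalizer of f and the zero map is ker(f).
By the rank-nullity theorem: dim(ker(f)) = dim(domain) - rank(f).
dim(ker(f)) = 14 - 1 = 13

13


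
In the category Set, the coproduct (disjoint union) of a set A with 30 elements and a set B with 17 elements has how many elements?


In Set, the coproduct A + B is the disjoint union.
|A + B| = |A| + |B| = 30 + 17 = 47

47


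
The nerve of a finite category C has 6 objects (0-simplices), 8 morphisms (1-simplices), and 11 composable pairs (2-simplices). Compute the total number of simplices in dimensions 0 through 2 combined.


The 2-skeleton of the nerve N(C) consists of simplices in dimensions 0, 1, 2:
  |N(C)_0| = 6 (objects)
  |N(C)_1| = 8 (morphisms)
  |N(C)_2| = 11 (composable pairs)
Total = 6 + 8 + 11 = 25

25


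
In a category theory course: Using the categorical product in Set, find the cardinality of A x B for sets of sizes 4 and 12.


In Set, the product A x B is the Cartesian product.
By the universal property, |A x B| = |A| * |B|.
|A x B| = 4 * 12 = 48

48


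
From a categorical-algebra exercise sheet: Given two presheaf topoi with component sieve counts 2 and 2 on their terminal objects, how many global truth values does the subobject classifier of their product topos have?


In a product of presheaf topoi E_1 x E_2, the subobject classifier
is Omega = Omega_1 x Omega_2 (componentwise), so
|Omega(top)| = |Omega_1(top_1)| * |Omega_2(top_2)|.
= 2 * 2 = 4.

4


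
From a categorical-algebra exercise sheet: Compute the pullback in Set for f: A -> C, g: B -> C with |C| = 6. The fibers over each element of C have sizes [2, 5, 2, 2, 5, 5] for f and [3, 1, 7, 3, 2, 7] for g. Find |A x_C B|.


The pullback A x_C B consists of pairs (a, b) with f(a) = g(b).
For each element c in C, the fiber product has |f^-1(c)| * |g^-1(c)| elements.
Summing over C: 2 * 3 + 5 * 1 + 2 * 7 + 2 * 3 + 5 * 2 + 5 * 7
= 6 + 5 + 14 + 6 + 10 + 35 = 76

76


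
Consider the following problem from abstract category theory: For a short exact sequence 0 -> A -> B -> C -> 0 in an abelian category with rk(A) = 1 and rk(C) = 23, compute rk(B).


For a short exact sequence 0 -> A -> B -> C -> 0,
rank is additive: rank(B) = rank(A) + rank(C).
rank(B) = 1 + 23 = 24

24


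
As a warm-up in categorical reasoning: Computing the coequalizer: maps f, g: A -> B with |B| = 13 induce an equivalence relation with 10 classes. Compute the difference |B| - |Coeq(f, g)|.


The coequalizer Coeq(f, g) = B / ~ has one element per equivalence class.
|B| = 13, |Coeq(f, g)| = 10.
|B| - |Coeq(f, g)| = 13 - 10 = 3.

3


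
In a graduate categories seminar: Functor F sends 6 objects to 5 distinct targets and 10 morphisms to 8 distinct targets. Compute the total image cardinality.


The image of F consists of distinct objects and distinct morphisms.
|Im(F)| on objects = 5
|Im(F)| on morphisms = 8
Total image cardinality = 5 + 8 = 13

13


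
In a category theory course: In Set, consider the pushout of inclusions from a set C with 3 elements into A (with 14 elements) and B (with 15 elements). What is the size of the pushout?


The pushout A +_C B identifies the images of C in A and B.
|A +_C B| = |A| + |B| - |C| (for injections).
= 14 + 15 - 3 = 26

26


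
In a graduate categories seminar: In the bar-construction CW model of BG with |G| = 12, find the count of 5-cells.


In the bar-construction CW model of BG, the n-cells are indexed by
n-tuples [g_1|...|g_n] of non-identity elements of G (degenerate
simplices with some g_i = e do not contribute cells), so there are
(|G| - 1)^n n-cells.
For dim = 5 with |G| = 12:
cells = (12 - 1)^5 = 11^5 = 161051

161051


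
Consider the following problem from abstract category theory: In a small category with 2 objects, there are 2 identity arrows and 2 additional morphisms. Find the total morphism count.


Each object has an identity morphism, giving 2 identities.
Adding the 2 non-identity morphisms:
Total = 2 + 2 = 4

4


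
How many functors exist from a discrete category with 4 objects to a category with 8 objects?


A functor from a discrete category C to D is determined by
where each object maps. Each of the 4 objects of C can map
to any of the 8 objects of D independently.
Number of functors = 8^4 = 4096

4096


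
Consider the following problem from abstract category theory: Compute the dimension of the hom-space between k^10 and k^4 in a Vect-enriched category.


In Vect-enriched categories, Hom(k^n, k^m) is the space of m x n matrices.
dim(Hom(k^10, k^4)) = 4 * 10 = 40

40


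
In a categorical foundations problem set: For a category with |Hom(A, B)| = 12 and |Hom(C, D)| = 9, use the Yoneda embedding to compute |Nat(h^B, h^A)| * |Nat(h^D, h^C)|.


By the Yoneda lemma, Nat(h^B, h^A) is isomorphic to Hom(A, B),
so |Nat(h^B, h^A)| = |Hom(A, B)| and |Nat(h^D, h^C)| = |Hom(C, D)|.
|Hom(A, B)| = 12, |Hom(C, D)| = 9.
|Nat(h^B, h^A) x Nat(h^D, h^C)| = 12 * 9 = 108

108


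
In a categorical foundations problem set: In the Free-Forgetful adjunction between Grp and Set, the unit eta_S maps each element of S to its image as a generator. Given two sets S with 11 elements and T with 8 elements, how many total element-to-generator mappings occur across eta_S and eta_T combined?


The unit eta_X: X -> U(F(X)) of the Free-Forgetful adjunction
maps each element of X to a generator of F(X). For X = S + T (disjoint
union in Set), |S + T| = |S| + |T|.
Total mappings = 11 + 8 = 19.

19


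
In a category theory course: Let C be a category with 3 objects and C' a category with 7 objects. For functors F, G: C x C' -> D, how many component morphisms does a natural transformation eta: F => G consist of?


A natural transformation eta: F => G assigns one component morphism per
object of the domain category.
The domain is the product category C x C', so
|Ob(C x C')| = |Ob(C)| * |Ob(C')| = 3 * 7 = 21.
Therefore eta has 21 component morphisms.

21


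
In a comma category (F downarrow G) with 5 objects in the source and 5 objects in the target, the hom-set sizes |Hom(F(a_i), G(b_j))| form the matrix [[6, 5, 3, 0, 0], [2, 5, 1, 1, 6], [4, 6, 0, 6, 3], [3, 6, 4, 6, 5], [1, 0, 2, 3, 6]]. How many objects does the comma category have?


Objects of (F downarrow G) are triples (a, b, h: F(a)->G(b)).
The count equals the sum of all entries in the hom-matrix.
sum(row 0) = 14
sum(row 1) = 15
sum(row 2) = 19
sum(row 3) = 24
sum(row 4) = 12
Grand total = 84

84


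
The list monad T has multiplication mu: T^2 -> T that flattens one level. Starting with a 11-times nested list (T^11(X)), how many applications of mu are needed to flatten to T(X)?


Each application of mu: T^2 -> T removes one layer of nesting.
Starting at depth 11 (i.e., T^11(X)), we need to reach T(X).
Number of mu applications = 11 - 1 = 10

10


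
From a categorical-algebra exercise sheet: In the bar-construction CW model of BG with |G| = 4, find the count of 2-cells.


In the bar-construction CW model of BG, the n-cells are indexed by
n-tuples [g_1|...|g_n] of non-identity elements of G (degenerate
simplices with some g_i = e do not contribute cells), so there are
(|G| - 1)^n n-cells.
For dim = 2 with |G| = 4:
cells = (4 - 1)^2 = 3^2 = 9

9


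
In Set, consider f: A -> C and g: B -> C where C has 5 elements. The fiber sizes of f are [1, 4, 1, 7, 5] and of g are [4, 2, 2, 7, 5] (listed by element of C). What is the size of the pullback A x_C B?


The pullback A x_C B consists of pairs (a, b) with f(a) = g(b).
For each element c in C, the fiber product has |f^-1(c)| * |g^-1(c)| elements.
Summing over C: 1 * 4 + 4 * 2 + 1 * 2 + 7 * 7 + 5 * 5
= 4 + 8 + 2 + 49 + 25 = 88

88


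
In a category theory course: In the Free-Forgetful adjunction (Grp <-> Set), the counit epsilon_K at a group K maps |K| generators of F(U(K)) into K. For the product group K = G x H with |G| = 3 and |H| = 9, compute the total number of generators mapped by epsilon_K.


The counit epsilon_K: F(U(K)) -> K of the Free-Forgetful adjunction
maps |K| generators of F(U(K)) into K. For K = G x H (the product group),
|G x H| = |G| * |H|.
Total generators mapped = 3 * 9 = 27.

27


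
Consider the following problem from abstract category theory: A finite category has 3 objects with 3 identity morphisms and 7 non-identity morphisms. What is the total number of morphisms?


Each object has an identity morphism, giving 3 identities.
Adding the 7 non-identity morphisms:
Total = 3 + 7 = 10

10


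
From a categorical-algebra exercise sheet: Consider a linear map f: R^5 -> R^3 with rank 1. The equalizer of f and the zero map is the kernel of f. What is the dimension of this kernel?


The equalizer of f and the zero map is ker(f).
By the rank-nullity theorem: dim(ker(f)) = dim(domain) - rank(f).
dim(ker(f)) = 5 - 1 = 4

4


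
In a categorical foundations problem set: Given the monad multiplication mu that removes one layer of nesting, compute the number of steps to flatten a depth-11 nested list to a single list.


Each application of mu: T^2 -> T removes one layer of nesting.
Starting at depth 11 (i.e., T^11(X)), we need to reach T(X).
Number of mu applications = 11 - 1 = 10

10


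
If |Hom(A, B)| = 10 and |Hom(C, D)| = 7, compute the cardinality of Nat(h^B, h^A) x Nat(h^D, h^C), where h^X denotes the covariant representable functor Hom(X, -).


By the Yoneda lemma, Nat(h^B, h^A) is isomorphic to Hom(A, B),
so |Nat(h^B, h^A)| = |Hom(A, B)| and |Nat(h^D, h^C)| = |Hom(C, D)|.
|Hom(A, B)| = 10, |Hom(C, D)| = 7.
|Nat(h^B, h^A) x Nat(h^D, h^C)| = 10 * 7 = 70

70


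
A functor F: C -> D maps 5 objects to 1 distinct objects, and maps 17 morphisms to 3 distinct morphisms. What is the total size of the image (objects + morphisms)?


The image of F consists of distinct objects and distinct morphisms.
|Im(F)| on objects = 1
|Im(F)| on morphisms = 3
Total image cardinality = 1 + 3 = 4

4


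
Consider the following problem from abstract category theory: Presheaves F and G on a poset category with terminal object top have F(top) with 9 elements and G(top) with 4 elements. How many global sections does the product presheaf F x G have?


Global sections of a presheaf on a poset with terminal top satisfy
Gamma(H) ~ H(top). Presheaves admit pointwise products, so
(F x G)(top) = F(top) x G(top) (Cartesian product).
|Gamma(F x G)| = |F(top)| * |G(top)| = 9 * 4 = 36.

36


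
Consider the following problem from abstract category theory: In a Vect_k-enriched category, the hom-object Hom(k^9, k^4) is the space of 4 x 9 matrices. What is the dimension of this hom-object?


In Vect-enriched categories, Hom(k^n, k^m) is the space of m x n matrices.
dim(Hom(k^9, k^4)) = 4 * 9 = 36

36


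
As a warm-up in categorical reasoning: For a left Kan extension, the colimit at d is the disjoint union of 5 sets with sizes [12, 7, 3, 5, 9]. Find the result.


Pointwise, the left Kan extension (Lan_F H)(d) is the colimit, indexed
by the comma category (F downarrow d), of H composed with the
projection (F downarrow d) -> C. Here that colimit is given
as a coproduct (disjoint union) of sets, so its cardinality is the
sum of the sizes of the summands.
Coproduct of sets with sizes: 12 + 7 + 3 + 5 + 9
= 36

36


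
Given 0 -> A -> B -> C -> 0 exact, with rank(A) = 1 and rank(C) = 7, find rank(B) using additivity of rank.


For a short exact sequence 0 -> A -> B -> C -> 0,
rank is additive: rank(B) = rank(A) + rank(C).
rank(B) = 1 + 7 = 8

8


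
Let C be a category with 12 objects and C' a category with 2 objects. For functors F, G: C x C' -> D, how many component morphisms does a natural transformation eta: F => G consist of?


A natural transformation eta: F => G assigns one component morphism per
object of the domain category.
The domain is the product category C x C', so
|Ob(C x C')| = |Ob(C)| * |Ob(C')| = 12 * 2 = 24.
Therefore eta has 24 component morphisms.

24


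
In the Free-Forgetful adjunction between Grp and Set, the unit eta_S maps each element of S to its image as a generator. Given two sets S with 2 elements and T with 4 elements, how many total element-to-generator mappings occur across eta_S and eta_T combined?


The unit eta_X: X -> U(F(X)) of the Free-Forgetful adjunction
maps each element of X to a generator of F(X). For X = S + T (disjoint
union in Set), |S + T| = |S| + |T|.
Total mappings = 2 + 4 = 6.

6


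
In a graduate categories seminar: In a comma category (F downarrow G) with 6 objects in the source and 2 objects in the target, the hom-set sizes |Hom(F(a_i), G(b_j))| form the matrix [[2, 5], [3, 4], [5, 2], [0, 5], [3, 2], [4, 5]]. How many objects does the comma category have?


Objects of (F downarrow G) are triples (a, b, h: F(a)->G(b)).
The count equals the sum of all entries in the hom-matrix.
sum(row 0) = 7
sum(row 1) = 7
sum(row 2) = 7
sum(row 3) = 5
sum(row 4) = 5
sum(row 5) = 9
Grand total = 40

40


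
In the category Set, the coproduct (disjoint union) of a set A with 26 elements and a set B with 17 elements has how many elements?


In Set, the coproduct A + B is the disjoint union.
|A + B| = |A| + |B| = 26 + 17 = 43

43


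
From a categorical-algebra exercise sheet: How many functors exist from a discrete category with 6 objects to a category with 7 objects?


A functor from a discrete category C to D is determined by
where each object maps. Each of the 6 objects of C can map
to any of the 7 objects of D independently.
Number of functors = 7^6 = 117649

117649


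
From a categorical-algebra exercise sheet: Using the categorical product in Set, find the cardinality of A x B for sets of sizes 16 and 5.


In Set, the product A x B is the Cartesian product.
By the universal property, |A x B| = |A| * |B|.
|A x B| = 16 * 5 = 80

80


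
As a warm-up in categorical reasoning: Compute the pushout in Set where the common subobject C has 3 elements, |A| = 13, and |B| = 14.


The pushout A +_C B identifies the images of C in A and B.
|A +_C B| = |A| + |B| - |C| (for injections).
= 13 + 14 - 3 = 24

24


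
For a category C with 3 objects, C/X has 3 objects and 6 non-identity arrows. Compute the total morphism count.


In the slice category C/X, objects are morphisms to X.
Identity morphisms: 3 (one per object of C/X).
Non-identity morphisms: 6.
Total = 3 + 6 = 9

9


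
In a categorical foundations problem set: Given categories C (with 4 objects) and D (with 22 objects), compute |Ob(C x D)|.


The product category C x D has objects that are pairs (c, d).
Number of pairs = |Ob(C)| * |Ob(D)| = 4 * 22 = 88

88


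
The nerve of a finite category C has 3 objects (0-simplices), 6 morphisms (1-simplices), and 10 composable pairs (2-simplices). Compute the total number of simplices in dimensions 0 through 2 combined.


The 2-skeleton of the nerve N(C) consists of simplices in dimensions 0, 1, 2:
  |N(C)_0| = 3 (objects)
  |N(C)_1| = 6 (morphisms)
  |N(C)_2| = 10 (composable pairs)
Total = 3 + 6 + 10 = 19

19


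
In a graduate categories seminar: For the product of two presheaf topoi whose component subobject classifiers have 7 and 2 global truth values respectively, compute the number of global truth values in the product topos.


In a product of presheaf topoi E_1 x E_2, the subobject classifier
is Omega = Omega_1 x Omega_2 (componentwise), so
|Omega(top)| = |Omega_1(top_1)| * |Omega_2(top_2)|.
= 7 * 2 = 14.

14


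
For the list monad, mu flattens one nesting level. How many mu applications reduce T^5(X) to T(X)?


Each application of mu: T^2 -> T removes one layer of nesting.
Starting at depth 5 (i.e., T^5(X)), we need to reach T(X).
Number of mu applications = 5 - 1 = 4

4


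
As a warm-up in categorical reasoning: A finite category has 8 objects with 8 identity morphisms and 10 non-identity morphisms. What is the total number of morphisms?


Each object has an identity morphism, giving 8 identities.
Adding the 10 non-identity morphisms:
Total = 8 + 10 = 18

18


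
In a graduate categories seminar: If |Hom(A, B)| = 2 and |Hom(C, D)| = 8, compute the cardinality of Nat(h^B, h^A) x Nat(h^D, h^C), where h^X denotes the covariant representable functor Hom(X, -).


By the Yoneda lemma, Nat(h^B, h^A) is isomorphic to Hom(A, B),
so |Nat(h^B, h^A)| = |Hom(A, B)| and |Nat(h^D, h^C)| = |Hom(C, D)|.
|Hom(A, B)| = 2, |Hom(C, D)| = 8.
|Nat(h^B, h^A) x Nat(h^D, h^C)| = 2 * 8 = 16

16


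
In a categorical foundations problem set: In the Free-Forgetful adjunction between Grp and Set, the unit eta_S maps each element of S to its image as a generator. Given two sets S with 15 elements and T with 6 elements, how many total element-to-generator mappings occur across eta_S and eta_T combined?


The unit eta_X: X -> U(F(X)) of the Free-Forgetful adjunction
maps each element of X to a generator of F(X). For X = S + T (disjoint
union in Set), |S + T| = |S| + |T|.
Total mappings = 15 + 6 = 21.

21


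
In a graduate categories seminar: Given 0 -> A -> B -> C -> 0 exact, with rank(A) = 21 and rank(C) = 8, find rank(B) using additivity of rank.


For a short exact sequence 0 -> A -> B -> C -> 0,
rank is additive: rank(B) = rank(A) + rank(C).
rank(B) = 21 + 8 = 29

29


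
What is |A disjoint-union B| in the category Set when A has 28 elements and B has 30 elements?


In Set, the coproduct A + B is the disjoint union.
|A + B| = |A| + |B| = 28 + 30 = 58

58


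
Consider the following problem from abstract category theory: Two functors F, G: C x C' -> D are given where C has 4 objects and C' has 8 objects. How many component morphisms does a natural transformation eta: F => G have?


A natural transformation eta: F => G assigns one component morphism per
object of the domain category.
The domain is the product category C x C', so
|Ob(C x C')| = |Ob(C)| * |Ob(C')| = 4 * 8 = 32.
Therefore eta has 32 component morphisms.

32


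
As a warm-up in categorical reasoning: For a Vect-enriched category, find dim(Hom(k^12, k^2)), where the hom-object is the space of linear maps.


In Vect-enriched categories, Hom(k^n, k^m) is the space of m x n matrices.
dim(Hom(k^12, k^2)) = 2 * 12 = 24

24


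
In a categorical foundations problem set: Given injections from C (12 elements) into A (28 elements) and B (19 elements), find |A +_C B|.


The pushout A +_C B identifies the images of C in A and B.
|A +_C B| = |A| + |B| - |C| (for injections).
= 28 + 19 - 12 = 35

35


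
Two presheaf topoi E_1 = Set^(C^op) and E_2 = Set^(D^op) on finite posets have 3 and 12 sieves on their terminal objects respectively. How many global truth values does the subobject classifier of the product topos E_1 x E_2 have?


In a product of presheaf topoi E_1 x E_2, the subobject classifier
is Omega = Omega_1 x Omega_2 (componentwise), so
|Omega(top)| = |Omega_1(top_1)| * |Omega_2(top_2)|.
= 3 * 12 = 36.

36


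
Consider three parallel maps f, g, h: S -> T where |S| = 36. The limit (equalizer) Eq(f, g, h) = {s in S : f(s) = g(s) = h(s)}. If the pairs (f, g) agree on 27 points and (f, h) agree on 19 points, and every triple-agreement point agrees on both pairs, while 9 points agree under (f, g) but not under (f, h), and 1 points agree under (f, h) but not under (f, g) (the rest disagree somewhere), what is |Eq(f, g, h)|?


Eq(f, g, h) is the triple-agreement set: points in S where all three
maps take the same value. Using inclusion-exclusion on the pairwise data:
Pair (f, g) agrees on 27 points; pair (f, h) on 19 points.
Points agreeing under (f, g) but not (f, h) = 9; under (f, h) but not (f, g) = 1.
Triple-agreement = agreement-in-(f, g) minus points that agree under (f, g) but not (f, h):
|Eq(f, g, h)| = 27 - 9 = 18
(cross-check via (f, h): 19 - 1 = 18.)

18


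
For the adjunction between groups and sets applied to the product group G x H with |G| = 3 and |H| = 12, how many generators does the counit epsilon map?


The counit epsilon_K: F(U(K)) -> K of the Free-Forgetful adjunction
maps |K| generators of F(U(K)) into K. For K = G x H (the product group),
|G x H| = |G| * |H|.
Total generators mapped = 3 * 12 = 36.

36


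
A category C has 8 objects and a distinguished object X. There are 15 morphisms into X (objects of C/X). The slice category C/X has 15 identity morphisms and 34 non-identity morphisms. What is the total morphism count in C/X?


In the slice category C/X, objects are morphisms to X.
Identity morphisms: 15 (one per object of C/X).
Non-identity morphisms: 34.
Total = 15 + 34 = 49

49


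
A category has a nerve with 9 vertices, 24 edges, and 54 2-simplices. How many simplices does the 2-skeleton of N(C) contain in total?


The 2-skeleton of the nerve N(C) consists of simplices in dimensions 0, 1, 2:
  |N(C)_0| = 9 (objects)
  |N(C)_1| = 24 (morphisms)
  |N(C)_2| = 54 (composable pairs)
Total = 9 + 24 + 54 = 87

87


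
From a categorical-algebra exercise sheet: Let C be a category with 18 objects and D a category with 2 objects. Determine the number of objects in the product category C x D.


The product category C x D has objects that are pairs (c, d).
Number of pairs = |Ob(C)| * |Ob(D)| = 18 * 2 = 36

36


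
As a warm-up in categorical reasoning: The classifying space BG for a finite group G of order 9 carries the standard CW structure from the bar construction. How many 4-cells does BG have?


In the bar-construction CW model of BG, the n-cells are indexed by
n-tuples [g_1|...|g_n] of non-identity elements of G (degenerate
simplices with some g_i = e do not contribute cells), so there are
(|G| - 1)^n n-cells.
For dim = 4 with |G| = 9:
cells = (9 - 1)^4 = 8^4 = 4096

4096
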